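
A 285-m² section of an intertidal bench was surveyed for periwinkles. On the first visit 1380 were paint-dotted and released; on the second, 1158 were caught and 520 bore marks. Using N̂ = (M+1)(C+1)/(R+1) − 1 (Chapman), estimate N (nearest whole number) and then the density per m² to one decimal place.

density ≈ 10.8 periwinkles per m²

N̂ = 1381·1159/521 − 1 = 1600579/521 − 1 ≈ 3071.1 → 3071
Density = N̂ / area = 3071 / 285 ≈ 10.78 → 10.8 per m²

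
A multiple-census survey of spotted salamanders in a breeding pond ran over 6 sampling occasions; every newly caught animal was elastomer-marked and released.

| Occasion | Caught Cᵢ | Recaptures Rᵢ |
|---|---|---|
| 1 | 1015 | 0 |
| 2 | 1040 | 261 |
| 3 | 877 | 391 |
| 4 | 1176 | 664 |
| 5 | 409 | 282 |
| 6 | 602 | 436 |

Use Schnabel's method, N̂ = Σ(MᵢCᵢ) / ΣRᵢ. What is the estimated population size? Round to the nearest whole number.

Marked at large before each occasion: Mᵢ = Σⱼ<ᵢ (Cⱼ − Rⱼ) → M1=0, M2=1015, M3=1794, M4=2280, M5=2792, M6=2919
Σ MᵢCᵢ = 0·1015 + 1015·1040 + 1794·877 + 2280·1176 + 2792·409 + 2919·602 = 0 + 1055600 + 1573338 + 2681280 + 1141928 + 1757238 = 8209384
Σ Rᵢ = 0 + 261 + 391 + 664 + 282 + 436 = 2034
N̂ = 8209384 / 2034 ≈ 4036.1 → 4036

N ≈ 4036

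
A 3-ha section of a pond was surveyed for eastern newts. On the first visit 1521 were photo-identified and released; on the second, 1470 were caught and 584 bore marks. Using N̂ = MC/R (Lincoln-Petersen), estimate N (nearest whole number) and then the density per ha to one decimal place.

N̂ = 1521·1470/584 = 2235870/584 ≈ 3828.5 → 3829
Density = N̂ / area = 3829 / 3 ≈ 1276.33 → 1276.3 per ha

density ≈ 1276.3 eastern newts per ha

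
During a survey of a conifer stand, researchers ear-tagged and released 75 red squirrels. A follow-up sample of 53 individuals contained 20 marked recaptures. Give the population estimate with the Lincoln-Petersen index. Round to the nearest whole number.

If marked individuals mix randomly, R/C ≈ M/N, giving N ≈ M·C/R.
N = (75 × 53) / 20 = 3975 / 20 ≈ 198.8 → 199

N ≈ 199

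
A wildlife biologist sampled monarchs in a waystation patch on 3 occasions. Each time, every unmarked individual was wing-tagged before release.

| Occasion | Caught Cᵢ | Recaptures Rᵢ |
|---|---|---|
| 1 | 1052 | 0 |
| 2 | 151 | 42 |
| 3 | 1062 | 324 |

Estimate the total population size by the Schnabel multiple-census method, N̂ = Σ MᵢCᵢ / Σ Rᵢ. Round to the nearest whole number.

N ≈ 3803

Marked at large before each occasion: Mᵢ = Σⱼ<ᵢ (Cⱼ − Rⱼ) → M1=0, M2=1052, M3=1161
Σ MᵢCᵢ = 0·1052 + 1052·151 + 1161·1062 = 0 + 158852 + 1232982 = 1391834
Σ Rᵢ = 0 + 42 + 324 = 366
N̂ = 1391834 / 366 ≈ 3802.8 → 3803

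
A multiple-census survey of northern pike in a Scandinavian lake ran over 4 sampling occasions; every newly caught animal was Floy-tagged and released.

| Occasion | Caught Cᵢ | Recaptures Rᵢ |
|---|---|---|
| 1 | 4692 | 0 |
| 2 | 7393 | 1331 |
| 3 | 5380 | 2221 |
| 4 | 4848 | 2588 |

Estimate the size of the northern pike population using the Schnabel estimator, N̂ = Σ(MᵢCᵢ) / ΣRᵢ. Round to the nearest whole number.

N ≈ 26,058

Marked at large before each occasion: Mᵢ = Σⱼ<ᵢ (Cⱼ − Rⱼ) → M1=0, M2=4692, M3=10754, M4=13913
Σ MᵢCᵢ = 0·4692 + 4692·7393 + 10754·5380 + 13913·4848 = 0 + 34687956 + 57856520 + 67450224 = 159994700
Σ Rᵢ = 0 + 1331 + 2221 + 2588 = 6140
N̂ = 159994700 / 6140 ≈ 26057.8 → 26058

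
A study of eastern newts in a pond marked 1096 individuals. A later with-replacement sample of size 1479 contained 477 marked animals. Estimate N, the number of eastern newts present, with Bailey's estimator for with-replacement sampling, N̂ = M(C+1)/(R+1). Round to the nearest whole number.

N ≈ 3393

N̂ = 1096·(1479+1)/(477+1) = 1096·1480/478 = 1622080/478 ≈ 3393.47 → 3393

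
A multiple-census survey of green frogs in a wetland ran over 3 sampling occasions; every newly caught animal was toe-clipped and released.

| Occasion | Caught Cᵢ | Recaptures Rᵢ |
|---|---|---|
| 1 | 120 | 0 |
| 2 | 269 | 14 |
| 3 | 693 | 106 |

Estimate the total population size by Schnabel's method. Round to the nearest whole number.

N ≈ 2435

Marked at large before each occasion: Mᵢ = Σⱼ<ᵢ (Cⱼ − Rⱼ) → M1=0, M2=120, M3=375
Σ MᵢCᵢ = 0·120 + 120·269 + 375·693 = 0 + 32280 + 259875 = 292155
Σ Rᵢ = 0 + 14 + 106 = 120
N̂ = 292155 / 120 ≈ 2434.6 → 2435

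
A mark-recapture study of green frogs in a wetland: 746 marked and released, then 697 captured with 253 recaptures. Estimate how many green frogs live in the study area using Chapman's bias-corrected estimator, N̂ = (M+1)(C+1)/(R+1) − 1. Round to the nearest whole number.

N ≈ 2052

N̂ = (746+1)(697+1)/(253+1) − 1 = 747·698/254 − 1
= 521406/254 − 1 ≈ 2052.8 − 1 ≈ 2051.8 → 2052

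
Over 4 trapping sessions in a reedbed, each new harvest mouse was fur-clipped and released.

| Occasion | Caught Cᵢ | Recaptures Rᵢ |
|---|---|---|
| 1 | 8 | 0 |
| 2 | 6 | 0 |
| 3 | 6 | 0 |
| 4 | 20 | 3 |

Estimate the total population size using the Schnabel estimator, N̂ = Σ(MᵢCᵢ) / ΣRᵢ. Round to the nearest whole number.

Marked at large before each occasion: Mᵢ = Σⱼ<ᵢ (Cⱼ − Rⱼ) → M1=0, M2=8, M3=14, M4=20
Σ MᵢCᵢ = 0·8 + 8·6 + 14·6 + 20·20 = 0 + 48 + 84 + 400 = 532
Σ Rᵢ = 0 + 0 + 0 + 3 = 3
N̂ = 532 / 3 ≈ 177.3 → 177

N ≈ 177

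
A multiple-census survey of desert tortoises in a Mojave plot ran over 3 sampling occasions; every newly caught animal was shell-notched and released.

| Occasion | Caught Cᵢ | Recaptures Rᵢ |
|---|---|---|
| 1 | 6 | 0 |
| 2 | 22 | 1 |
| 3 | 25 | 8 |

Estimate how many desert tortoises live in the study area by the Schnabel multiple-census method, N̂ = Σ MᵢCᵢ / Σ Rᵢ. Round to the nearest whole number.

N ≈ 90

Marked at large before each occasion: Mᵢ = Σⱼ<ᵢ (Cⱼ − Rⱼ) → M1=0, M2=6, M3=27
Σ MᵢCᵢ = 0·6 + 6·22 + 27·25 = 0 + 132 + 675 = 807
Σ Rᵢ = 0 + 1 + 8 = 9
N̂ = 807 / 9 ≈ 89.7 → 90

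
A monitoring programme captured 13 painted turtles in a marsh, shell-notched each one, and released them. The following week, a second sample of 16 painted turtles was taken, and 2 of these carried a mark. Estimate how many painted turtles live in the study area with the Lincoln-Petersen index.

N = 104

N = (13 × 16) / 2 = 208 / 2 = 104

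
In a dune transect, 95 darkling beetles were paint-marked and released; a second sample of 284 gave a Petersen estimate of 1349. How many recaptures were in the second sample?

From N = M·C/R: R = M·C / N = 95·284 / 1349 = 26980 / 1349 = 20.

R = 20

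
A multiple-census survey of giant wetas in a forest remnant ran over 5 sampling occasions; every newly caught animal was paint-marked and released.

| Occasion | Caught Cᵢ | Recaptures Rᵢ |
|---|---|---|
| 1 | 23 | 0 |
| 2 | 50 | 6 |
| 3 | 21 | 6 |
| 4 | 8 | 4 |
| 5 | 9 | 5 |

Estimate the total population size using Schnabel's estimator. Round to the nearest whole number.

N ≈ 190

Marked at large before each occasion: Mᵢ = Σⱼ<ᵢ (Cⱼ − Rⱼ) → M1=0, M2=23, M3=67, M4=82, M5=86
Σ MᵢCᵢ = 0·23 + 23·50 + 67·21 + 82·8 + 86·9 = 0 + 1150 + 1407 + 656 + 774 = 3987
Σ Rᵢ = 0 + 6 + 6 + 4 + 5 = 21
N̂ = 3987 / 21 ≈ 189.9 → 190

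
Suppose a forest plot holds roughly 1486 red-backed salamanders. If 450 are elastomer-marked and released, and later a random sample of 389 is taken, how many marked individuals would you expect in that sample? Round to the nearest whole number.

expected recaptures ≈ 118

The marked fraction of the population is 450/1486, so in a sample of 389 expect C·(M/N) marked.
E[R] = 450 × 389 / 1486 = 175050 / 1486 ≈ 117.8 → 118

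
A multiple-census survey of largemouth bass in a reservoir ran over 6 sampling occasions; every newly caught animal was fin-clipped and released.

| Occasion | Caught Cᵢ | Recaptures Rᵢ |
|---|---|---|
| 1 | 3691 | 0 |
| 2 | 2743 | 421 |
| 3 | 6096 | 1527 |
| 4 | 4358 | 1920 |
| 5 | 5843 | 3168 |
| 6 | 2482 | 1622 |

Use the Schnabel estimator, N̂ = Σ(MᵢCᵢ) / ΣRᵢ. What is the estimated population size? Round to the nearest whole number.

N ≈ 24,016

Marked at large before each occasion: Mᵢ = Σⱼ<ᵢ (Cⱼ − Rⱼ) → M1=0, M2=3691, M3=6013, M4=10582, M5=13020, M6=15695
Σ MᵢCᵢ = 0·3691 + 3691·2743 + 6013·6096 + 10582·4358 + 13020·5843 + 15695·2482 = 0 + 10124413 + 36655248 + 46116356 + 76075860 + 38954990 = 207926867
Σ Rᵢ = 0 + 421 + 1527 + 1920 + 3168 + 1622 = 8658
N̂ = 207926867 / 8658 ≈ 24015.6 → 24016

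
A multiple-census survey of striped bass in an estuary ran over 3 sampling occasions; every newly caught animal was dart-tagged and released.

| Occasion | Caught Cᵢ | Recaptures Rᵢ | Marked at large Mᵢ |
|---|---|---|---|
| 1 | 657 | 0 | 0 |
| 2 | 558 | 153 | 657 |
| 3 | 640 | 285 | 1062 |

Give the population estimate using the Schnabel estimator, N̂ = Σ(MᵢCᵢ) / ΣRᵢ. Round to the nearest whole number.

N ≈ 2389

Σ MᵢCᵢ = 0·657 + 657·558 + 1062·640 = 0 + 366606 + 679680 = 1046286
Σ Rᵢ = 0 + 153 + 285 = 438
N̂ = 1046286 / 438 ≈ 2388.8 → 2389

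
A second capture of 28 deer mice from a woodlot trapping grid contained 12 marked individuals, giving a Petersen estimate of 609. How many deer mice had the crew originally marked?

M = 261

From N = M·C/R: M = N·R / C = 609·12 / 28 = 7308 / 28 = 261.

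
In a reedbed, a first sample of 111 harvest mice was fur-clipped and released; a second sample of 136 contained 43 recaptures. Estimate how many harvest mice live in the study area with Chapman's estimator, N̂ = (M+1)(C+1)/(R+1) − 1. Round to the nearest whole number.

N̂ = (111+1)(136+1)/(43+1) − 1 = 112·137/44 − 1
= 15344/44 − 1 ≈ 348.7 − 1 ≈ 347.7 → 348

N ≈ 348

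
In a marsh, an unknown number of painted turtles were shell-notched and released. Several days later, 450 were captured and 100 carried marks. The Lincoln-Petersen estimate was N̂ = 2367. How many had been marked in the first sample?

M = 526

From N = M·C/R: M = N·R / C = 2367·100 / 450 = 236700 / 450 = 526.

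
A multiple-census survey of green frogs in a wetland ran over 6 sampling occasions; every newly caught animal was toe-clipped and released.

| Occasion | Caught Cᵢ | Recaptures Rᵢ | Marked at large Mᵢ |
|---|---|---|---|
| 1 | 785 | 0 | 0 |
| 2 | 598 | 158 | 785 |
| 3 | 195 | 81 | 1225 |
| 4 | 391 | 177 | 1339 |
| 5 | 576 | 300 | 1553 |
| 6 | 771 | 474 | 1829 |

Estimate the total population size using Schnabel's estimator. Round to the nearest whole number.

N ≈ 2972

Σ MᵢCᵢ = 0·785 + 785·598 + 1225·195 + 1339·391 + 1553·576 + 1829·771 = 0 + 469430 + 238875 + 523549 + 894528 + 1410159 = 3536541
Σ Rᵢ = 0 + 158 + 81 + 177 + 300 + 474 = 1190
N̂ = 3536541 / 1190 ≈ 2971.9 → 2972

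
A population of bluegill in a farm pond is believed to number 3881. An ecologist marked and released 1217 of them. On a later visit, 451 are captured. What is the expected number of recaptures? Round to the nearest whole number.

Expected recaptures E[R] = M·C / N.
E[R] = 1217 × 451 / 3881 = 548867 / 3881 ≈ 141.4 → 141

expected recaptures ≈ 141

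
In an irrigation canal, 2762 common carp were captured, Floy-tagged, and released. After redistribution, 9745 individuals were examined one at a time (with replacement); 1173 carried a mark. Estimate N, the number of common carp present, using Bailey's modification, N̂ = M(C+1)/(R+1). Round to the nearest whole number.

N ≈ 22,929

N̂ = 2762·(9745+1)/(1173+1) = 2762·9746/1174 = 26918452/1174 ≈ 22928.8 → 22929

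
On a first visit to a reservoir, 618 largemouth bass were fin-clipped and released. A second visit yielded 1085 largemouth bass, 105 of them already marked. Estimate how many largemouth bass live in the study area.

N = (618 × 1085) / 105 = 670530 / 105 = 6386

N = 6386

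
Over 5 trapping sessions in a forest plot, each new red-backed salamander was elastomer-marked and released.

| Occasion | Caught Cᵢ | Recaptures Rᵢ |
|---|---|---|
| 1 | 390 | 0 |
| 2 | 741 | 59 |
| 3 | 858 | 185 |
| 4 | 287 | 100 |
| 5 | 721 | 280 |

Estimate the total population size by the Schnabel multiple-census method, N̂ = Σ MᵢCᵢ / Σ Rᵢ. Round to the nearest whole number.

N ≈ 4972

Marked at large before each occasion: Mᵢ = Σⱼ<ᵢ (Cⱼ − Rⱼ) → M1=0, M2=390, M3=1072, M4=1745, M5=1932
Σ MᵢCᵢ = 0·390 + 390·741 + 1072·858 + 1745·287 + 1932·721 = 0 + 288990 + 919776 + 500815 + 1392972 = 3102553
Σ Rᵢ = 0 + 59 + 185 + 100 + 280 = 624
N̂ = 3102553 / 624 ≈ 4972.0 → 4972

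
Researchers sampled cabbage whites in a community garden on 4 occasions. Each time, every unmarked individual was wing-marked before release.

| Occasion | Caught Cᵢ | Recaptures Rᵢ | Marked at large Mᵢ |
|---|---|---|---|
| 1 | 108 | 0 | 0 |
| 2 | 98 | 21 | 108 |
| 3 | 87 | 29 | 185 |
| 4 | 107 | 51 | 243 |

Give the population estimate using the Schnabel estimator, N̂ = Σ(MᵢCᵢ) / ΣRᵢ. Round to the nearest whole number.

N ≈ 522

Σ MᵢCᵢ = 0·108 + 108·98 + 185·87 + 243·107 = 0 + 10584 + 16095 + 26001 = 52680
Σ Rᵢ = 0 + 21 + 29 + 51 = 101
N̂ = 52680 / 101 ≈ 521.6 → 522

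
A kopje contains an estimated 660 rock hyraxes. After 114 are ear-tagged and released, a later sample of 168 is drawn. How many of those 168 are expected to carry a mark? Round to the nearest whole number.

expected recaptures ≈ 29

The marked fraction of the population is 114/660, so in a sample of 168 expect C·(M/N) marked.
E[R] = 114 × 168 / 660 = 19152 / 660 ≈ 29.0 → 29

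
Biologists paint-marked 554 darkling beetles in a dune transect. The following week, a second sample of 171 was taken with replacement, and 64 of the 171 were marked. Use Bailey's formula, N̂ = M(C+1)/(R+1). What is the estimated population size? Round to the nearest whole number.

N̂ = 554·(171+1)/(64+1) = 554·172/65 = 95288/65 ≈ 1466.0 → 1466

N ≈ 1466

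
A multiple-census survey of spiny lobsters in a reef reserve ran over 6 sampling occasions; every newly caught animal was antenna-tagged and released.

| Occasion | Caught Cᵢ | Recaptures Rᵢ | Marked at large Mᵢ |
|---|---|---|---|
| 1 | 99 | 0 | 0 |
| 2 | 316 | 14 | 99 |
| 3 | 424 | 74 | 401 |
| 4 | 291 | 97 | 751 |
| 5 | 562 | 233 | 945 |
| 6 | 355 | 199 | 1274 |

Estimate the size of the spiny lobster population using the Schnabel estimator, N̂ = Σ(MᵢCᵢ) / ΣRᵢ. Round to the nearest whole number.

Σ MᵢCᵢ = 0·99 + 99·316 + 401·424 + 751·291 + 945·562 + 1274·355 = 0 + 31284 + 170024 + 218541 + 531090 + 452270 = 1403209
Σ Rᵢ = 0 + 14 + 74 + 97 + 233 + 199 = 617
N̂ = 1403209 / 617 ≈ 2274.2 → 2274

N ≈ 2274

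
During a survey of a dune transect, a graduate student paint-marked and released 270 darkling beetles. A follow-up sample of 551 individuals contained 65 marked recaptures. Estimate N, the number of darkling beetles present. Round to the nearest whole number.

N ≈ 2289

The marked fraction in the recapture sample should equal the marked fraction in the population: 65/551 = 270/N.
N = (270 × 551) / 65 = 148770 / 65 ≈ 2288.8 → 2289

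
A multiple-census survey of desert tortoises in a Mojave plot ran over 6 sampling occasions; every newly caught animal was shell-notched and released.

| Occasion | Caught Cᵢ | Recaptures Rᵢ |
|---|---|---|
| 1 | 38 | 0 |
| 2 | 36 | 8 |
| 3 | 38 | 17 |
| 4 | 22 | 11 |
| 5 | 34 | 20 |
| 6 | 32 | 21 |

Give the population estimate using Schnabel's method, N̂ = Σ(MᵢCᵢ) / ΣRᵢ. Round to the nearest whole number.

N ≈ 165

Marked at large before each occasion: Mᵢ = Σⱼ<ᵢ (Cⱼ − Rⱼ) → M1=0, M2=38, M3=66, M4=87, M5=98, M6=112
Σ MᵢCᵢ = 0·38 + 38·36 + 66·38 + 87·22 + 98·34 + 112·32 = 0 + 1368 + 2508 + 1914 + 3332 + 3584 = 12706
Σ Rᵢ = 0 + 8 + 17 + 11 + 20 + 21 = 77
N̂ = 12706 / 77 ≈ 165.0 → 165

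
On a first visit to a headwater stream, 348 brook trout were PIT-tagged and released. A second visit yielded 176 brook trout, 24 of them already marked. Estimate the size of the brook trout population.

N = 2552

N = (348 × 176) / 24 = 61248 / 24 = 2552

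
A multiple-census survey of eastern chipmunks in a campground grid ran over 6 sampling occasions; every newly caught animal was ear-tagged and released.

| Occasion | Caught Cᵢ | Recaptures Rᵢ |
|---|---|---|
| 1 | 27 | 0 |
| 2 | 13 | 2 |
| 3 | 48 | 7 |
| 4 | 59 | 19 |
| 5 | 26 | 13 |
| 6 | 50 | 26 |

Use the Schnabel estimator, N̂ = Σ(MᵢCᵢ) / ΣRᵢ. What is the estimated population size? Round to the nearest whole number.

Marked at large before each occasion: Mᵢ = Σⱼ<ᵢ (Cⱼ − Rⱼ) → M1=0, M2=27, M3=38, M4=79, M5=119, M6=132
Σ MᵢCᵢ = 0·27 + 27·13 + 38·48 + 79·59 + 119·26 + 132·50 = 0 + 351 + 1824 + 4661 + 3094 + 6600 = 16530
Σ Rᵢ = 0 + 2 + 7 + 19 + 13 + 26 = 67
N̂ = 16530 / 67 ≈ 246.7 → 247

N ≈ 247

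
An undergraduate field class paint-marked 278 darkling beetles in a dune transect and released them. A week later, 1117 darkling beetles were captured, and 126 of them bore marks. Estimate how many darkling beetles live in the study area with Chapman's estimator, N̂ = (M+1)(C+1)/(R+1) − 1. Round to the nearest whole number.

N ≈ 2455

N̂ = (278+1)(1117+1)/(126+1) − 1 = 279·1118/127 − 1
= 311922/127 − 1 ≈ 2456.1 − 1 ≈ 2455.1 → 2455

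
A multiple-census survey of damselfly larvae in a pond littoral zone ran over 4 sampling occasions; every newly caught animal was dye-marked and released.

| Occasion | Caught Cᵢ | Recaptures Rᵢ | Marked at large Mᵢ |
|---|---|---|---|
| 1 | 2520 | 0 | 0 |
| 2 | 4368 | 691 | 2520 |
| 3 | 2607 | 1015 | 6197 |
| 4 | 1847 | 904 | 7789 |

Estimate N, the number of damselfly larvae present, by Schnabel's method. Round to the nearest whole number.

Σ MᵢCᵢ = 0·2520 + 2520·4368 + 6197·2607 + 7789·1847 = 0 + 11007360 + 16155579 + 14386283 = 41549222
Σ Rᵢ = 0 + 691 + 1015 + 904 = 2610
N̂ = 41549222 / 2610 ≈ 15919.2 → 15919

N ≈ 15,919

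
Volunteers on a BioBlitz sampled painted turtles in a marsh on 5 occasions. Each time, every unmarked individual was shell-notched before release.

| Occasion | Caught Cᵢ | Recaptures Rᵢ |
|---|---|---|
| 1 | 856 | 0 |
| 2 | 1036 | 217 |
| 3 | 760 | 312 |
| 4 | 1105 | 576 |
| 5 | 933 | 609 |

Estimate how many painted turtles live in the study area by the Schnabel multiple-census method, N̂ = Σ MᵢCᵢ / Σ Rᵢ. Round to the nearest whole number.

N ≈ 4072

Marked at large before each occasion: Mᵢ = Σⱼ<ᵢ (Cⱼ − Rⱼ) → M1=0, M2=856, M3=1675, M4=2123, M5=2652
Σ MᵢCᵢ = 0·856 + 856·1036 + 1675·760 + 2123·1105 + 2652·933 = 0 + 886816 + 1273000 + 2345915 + 2474316 = 6980047
Σ Rᵢ = 0 + 217 + 312 + 576 + 609 = 1714
N̂ = 6980047 / 1714 ≈ 4072.4 → 4072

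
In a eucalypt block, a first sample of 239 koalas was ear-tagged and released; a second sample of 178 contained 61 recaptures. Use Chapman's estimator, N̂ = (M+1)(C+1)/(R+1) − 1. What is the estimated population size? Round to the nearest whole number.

N ≈ 692

N̂ = (239+1)(178+1)/(61+1) − 1 = 240·179/62 − 1
= 42960/62 − 1 ≈ 692.9 − 1 ≈ 691.9 → 692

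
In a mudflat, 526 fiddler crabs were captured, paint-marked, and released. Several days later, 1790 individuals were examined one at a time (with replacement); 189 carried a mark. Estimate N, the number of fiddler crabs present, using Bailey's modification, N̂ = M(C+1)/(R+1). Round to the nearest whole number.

N ≈ 4958

N̂ = 526·(1790+1)/(189+1) = 526·1791/190 = 942066/190 ≈ 4958.2 → 4958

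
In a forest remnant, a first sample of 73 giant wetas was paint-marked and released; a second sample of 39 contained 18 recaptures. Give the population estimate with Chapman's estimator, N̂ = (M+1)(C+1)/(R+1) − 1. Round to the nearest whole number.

N̂ = (73+1)(39+1)/(18+1) − 1 = 74·40/19 − 1
= 2960/19 − 1 ≈ 155.8 − 1 ≈ 154.8 → 155

N ≈ 155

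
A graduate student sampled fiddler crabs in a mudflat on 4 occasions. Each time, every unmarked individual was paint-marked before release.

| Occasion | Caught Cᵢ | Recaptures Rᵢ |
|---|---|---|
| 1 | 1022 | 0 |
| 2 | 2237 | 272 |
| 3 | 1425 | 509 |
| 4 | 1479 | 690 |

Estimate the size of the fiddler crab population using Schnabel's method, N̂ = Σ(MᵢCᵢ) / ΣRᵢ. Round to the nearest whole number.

N ≈ 8372

Marked at large before each occasion: Mᵢ = Σⱼ<ᵢ (Cⱼ − Rⱼ) → M1=0, M2=1022, M3=2987, M4=3903
Σ MᵢCᵢ = 0·1022 + 1022·2237 + 2987·1425 + 3903·1479 = 0 + 2286214 + 4256475 + 5772537 = 12315226
Σ Rᵢ = 0 + 272 + 509 + 690 = 1471
N̂ = 12315226 / 1471 ≈ 8372.0 → 8372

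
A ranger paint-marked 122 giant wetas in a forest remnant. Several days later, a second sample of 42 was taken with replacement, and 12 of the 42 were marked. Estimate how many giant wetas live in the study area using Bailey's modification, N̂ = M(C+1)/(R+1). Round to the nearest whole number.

N̂ = 122·(42+1)/(12+1) = 122·43/13 = 5246/13 ≈ 403.5 → 404

N ≈ 404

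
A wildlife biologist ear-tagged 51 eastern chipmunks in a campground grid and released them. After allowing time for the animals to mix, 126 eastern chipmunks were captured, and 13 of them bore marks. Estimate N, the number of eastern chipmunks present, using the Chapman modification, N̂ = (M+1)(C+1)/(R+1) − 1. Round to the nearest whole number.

N ≈ 471

N̂ = (51+1)(126+1)/(13+1) − 1 = 52·127/14 − 1
= 6604/14 − 1 ≈ 471.7 − 1 ≈ 470.7 → 471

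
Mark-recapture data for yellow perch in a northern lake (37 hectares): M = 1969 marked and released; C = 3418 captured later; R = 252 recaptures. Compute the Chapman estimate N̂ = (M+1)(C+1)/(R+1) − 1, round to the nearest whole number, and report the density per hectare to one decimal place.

N̂ = 1970·3419/253 − 1 = 6735430/253 − 1 ≈ 26621.3 → 26621
Density = N̂ / area = 26621 / 37 ≈ 719.49 → 719.5 per hectare

density ≈ 719.5 yellow perch per hectare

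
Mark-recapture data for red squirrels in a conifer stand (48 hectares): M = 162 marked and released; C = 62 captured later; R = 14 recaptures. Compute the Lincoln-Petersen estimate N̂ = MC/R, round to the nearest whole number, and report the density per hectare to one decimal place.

density ≈ 14.9 red squirrels per hectare

N̂ = 162·62/14 = 10044/14 ≈ 717.4 → 717
Density = N̂ / area = 717 / 48 ≈ 14.94 → 14.9 per hectare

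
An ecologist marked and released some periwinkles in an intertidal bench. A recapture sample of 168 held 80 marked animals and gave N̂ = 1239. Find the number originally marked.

From N = M·C/R: M = N·R / C = 1239·80 / 168 = 99120 / 168 = 590.

M = 590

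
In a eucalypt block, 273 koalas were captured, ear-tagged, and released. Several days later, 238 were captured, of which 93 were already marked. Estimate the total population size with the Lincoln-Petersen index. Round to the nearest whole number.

N ≈ 699

N = (273 × 238) / 93 = 64974 / 93 ≈ 698.6 → 699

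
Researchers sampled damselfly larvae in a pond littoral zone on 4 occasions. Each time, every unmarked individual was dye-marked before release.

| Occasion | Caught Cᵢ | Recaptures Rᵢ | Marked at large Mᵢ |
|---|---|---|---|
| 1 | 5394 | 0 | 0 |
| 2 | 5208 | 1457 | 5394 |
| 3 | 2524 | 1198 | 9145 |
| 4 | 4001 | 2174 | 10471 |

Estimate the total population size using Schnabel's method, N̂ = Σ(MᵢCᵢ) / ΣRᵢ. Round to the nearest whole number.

N ≈ 19,273

Σ MᵢCᵢ = 0·5394 + 5394·5208 + 9145·2524 + 10471·4001 = 0 + 28091952 + 23081980 + 41894471 = 93068403
Σ Rᵢ = 0 + 1457 + 1198 + 2174 = 4829
N̂ = 93068403 / 4829 ≈ 19272.8 → 19273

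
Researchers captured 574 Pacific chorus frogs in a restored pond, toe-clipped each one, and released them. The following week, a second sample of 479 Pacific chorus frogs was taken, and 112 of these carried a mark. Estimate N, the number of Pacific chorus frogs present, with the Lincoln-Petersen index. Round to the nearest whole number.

Lincoln-Petersen assumes M/N = R/C, so N = M·C / R.
N = (574 × 479) / 112 = 274946 / 112 ≈ 2454.9 → 2455

N ≈ 2455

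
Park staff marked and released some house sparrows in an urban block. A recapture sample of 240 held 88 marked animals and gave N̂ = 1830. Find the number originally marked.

From N = M·C/R: M = N·R / C = 1830·88 / 240 = 161040 / 240 = 671.

M = 671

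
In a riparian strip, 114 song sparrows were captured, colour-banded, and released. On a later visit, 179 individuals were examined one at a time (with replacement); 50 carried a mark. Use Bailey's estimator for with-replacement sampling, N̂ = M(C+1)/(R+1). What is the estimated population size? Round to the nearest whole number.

N̂ = 114·(179+1)/(50+1) = 114·180/51 = 20520/51 ≈ 402.4 → 402

N ≈ 402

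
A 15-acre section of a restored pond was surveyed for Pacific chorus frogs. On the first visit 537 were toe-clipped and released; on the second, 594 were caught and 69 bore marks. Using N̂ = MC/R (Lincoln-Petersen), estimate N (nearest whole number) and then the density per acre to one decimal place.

N̂ = 537·594/69 = 318978/69 ≈ 4622.9 → 4623
Density = N̂ / area = 4623 / 15 ≈ 308.20 → 308.2 per acre

density ≈ 308.2 Pacific chorus frogs per acre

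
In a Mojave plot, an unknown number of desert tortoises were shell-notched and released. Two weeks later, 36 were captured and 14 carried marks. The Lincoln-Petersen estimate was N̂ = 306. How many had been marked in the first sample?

M = 119

From N = M·C/R: M = N·R / C = 306·14 / 36 = 4284 / 36 = 119.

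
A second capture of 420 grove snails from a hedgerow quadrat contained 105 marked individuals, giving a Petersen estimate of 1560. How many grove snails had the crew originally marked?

M = 390

From N = M·C/R: M = N·R / C = 1560·105 / 420 = 163800 / 420 = 390.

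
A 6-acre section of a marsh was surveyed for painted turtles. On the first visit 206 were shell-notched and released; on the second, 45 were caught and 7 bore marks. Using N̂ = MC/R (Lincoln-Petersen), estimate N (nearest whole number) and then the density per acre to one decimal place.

N̂ = 206·45/7 = 9270/7 ≈ 1324.3 → 1324
Density = N̂ / area = 1324 / 6 ≈ 220.67 → 220.7 per acre

density ≈ 220.7 painted turtles per acre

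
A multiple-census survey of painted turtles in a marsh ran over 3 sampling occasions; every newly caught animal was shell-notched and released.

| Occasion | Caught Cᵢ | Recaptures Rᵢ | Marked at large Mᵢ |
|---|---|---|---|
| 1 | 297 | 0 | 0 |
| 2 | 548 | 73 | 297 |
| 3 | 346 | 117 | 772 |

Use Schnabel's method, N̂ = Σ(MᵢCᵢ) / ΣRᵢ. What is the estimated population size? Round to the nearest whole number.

N ≈ 2262

Σ MᵢCᵢ = 0·297 + 297·548 + 772·346 = 0 + 162756 + 267112 = 429868
Σ Rᵢ = 0 + 73 + 117 = 190
N̂ = 429868 / 190 ≈ 2262.46 → 2262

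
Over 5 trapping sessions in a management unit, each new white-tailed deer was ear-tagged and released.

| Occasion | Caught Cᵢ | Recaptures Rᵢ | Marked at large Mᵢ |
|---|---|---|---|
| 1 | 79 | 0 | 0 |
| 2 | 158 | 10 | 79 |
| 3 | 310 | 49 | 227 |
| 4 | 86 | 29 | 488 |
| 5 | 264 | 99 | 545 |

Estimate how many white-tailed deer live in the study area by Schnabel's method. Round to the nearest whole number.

N ≈ 1437

Σ MᵢCᵢ = 0·79 + 79·158 + 227·310 + 488·86 + 545·264 = 0 + 12482 + 70370 + 41968 + 143880 = 268700
Σ Rᵢ = 0 + 10 + 49 + 29 + 99 = 187
N̂ = 268700 / 187 ≈ 1436.9 → 1437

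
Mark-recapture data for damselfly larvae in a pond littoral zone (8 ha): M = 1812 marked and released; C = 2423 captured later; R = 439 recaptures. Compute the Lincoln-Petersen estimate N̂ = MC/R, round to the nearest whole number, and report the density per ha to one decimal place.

N̂ = 1812·2423/439 = 4390476/439 ≈ 10001.1 → 10001
Density = N̂ / area = 10001 / 8 ≈ 1250.12 → 1250.1 per ha

density ≈ 1250.1 damselfly larvae per ha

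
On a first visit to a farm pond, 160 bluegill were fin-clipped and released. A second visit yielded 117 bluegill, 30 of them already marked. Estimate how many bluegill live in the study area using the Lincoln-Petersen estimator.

N = (160 × 117) / 30 = 18720 / 30 = 624

N = 624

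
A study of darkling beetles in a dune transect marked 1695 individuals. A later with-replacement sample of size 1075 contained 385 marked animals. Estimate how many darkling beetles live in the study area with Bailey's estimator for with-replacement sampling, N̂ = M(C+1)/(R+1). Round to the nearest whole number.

N ≈ 4725

N̂ = 1695·(1075+1)/(385+1) = 1695·1076/386 = 1823820/386 ≈ 4724.9 → 4725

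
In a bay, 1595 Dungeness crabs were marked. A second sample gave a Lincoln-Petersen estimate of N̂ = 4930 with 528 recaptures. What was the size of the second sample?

From N = M·C/R: C = N·R / M = 4930·528 / 1595 = 2603040 / 1595 = 1632.

C = 1632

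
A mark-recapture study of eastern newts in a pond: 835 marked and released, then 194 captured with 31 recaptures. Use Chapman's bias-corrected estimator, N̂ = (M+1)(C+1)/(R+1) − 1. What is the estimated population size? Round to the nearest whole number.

N ≈ 5093

N̂ = (835+1)(194+1)/(31+1) − 1 = 836·195/32 − 1
= 163020/32 − 1 ≈ 5094.4 − 1 ≈ 5093.4 → 5093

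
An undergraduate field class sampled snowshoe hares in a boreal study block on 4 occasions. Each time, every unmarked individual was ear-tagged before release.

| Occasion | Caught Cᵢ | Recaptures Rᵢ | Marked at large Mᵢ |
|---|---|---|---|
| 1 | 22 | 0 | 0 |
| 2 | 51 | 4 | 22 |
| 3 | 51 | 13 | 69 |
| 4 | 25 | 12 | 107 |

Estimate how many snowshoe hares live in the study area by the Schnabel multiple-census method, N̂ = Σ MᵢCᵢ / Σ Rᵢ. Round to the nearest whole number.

Σ MᵢCᵢ = 0·22 + 22·51 + 69·51 + 107·25 = 0 + 1122 + 3519 + 2675 = 7316
Σ Rᵢ = 0 + 4 + 13 + 12 = 29
N̂ = 7316 / 29 ≈ 252.3 → 252

N ≈ 252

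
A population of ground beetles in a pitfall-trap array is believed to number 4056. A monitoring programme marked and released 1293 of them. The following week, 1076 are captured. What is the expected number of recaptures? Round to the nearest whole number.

expected recaptures ≈ 343

Expected recaptures E[R] = M·C / N.
E[R] = 1293 × 1076 / 4056 = 1391268 / 4056 ≈ 343.0 → 343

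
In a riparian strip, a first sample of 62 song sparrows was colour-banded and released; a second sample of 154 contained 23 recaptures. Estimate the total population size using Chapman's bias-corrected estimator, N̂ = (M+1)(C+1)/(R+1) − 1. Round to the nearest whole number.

N̂ = (62+1)(154+1)/(23+1) − 1 = 63·155/24 − 1
= 9765/24 − 1 ≈ 406.9 − 1 ≈ 405.9 → 406

N ≈ 406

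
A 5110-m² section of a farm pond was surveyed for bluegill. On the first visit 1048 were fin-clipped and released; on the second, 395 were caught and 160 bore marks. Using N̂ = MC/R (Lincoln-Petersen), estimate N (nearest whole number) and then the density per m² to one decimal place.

N̂ = 1048·395/160 = 413960/160 ≈ 2587.2 → 2587
Density = N̂ / area = 2587 / 5110 ≈ 0.51 → 0.5 per m²

density ≈ 0.5 bluegill per m²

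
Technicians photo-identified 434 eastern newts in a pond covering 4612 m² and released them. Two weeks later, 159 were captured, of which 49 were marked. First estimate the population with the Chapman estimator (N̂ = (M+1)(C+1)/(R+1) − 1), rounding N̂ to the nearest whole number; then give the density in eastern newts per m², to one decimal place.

density ≈ 0.3 eastern newts per m²

N̂ = 435·160/50 − 1 = 69600/50 − 1 = 1391
Density = N̂ / area = 1391 / 4612 ≈ 0.30 → 0.3 per m²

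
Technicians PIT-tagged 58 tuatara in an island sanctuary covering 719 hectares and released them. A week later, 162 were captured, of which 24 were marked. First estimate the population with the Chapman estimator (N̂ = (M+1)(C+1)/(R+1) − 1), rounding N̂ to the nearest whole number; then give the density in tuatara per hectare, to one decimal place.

N̂ = 59·163/25 − 1 = 9617/25 − 1 ≈ 383.7 → 384
Density = N̂ / area = 384 / 719 ≈ 0.53 → 0.5 per hectare

density ≈ 0.5 tuatara per hectare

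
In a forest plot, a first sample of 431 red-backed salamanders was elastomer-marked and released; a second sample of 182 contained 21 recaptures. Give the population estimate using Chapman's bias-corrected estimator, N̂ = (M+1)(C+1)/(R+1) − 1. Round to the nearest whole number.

N̂ = (431+1)(182+1)/(21+1) − 1 = 432·183/22 − 1
= 79056/22 − 1 ≈ 3593.45 − 1 ≈ 3592.45 → 3592

N ≈ 3592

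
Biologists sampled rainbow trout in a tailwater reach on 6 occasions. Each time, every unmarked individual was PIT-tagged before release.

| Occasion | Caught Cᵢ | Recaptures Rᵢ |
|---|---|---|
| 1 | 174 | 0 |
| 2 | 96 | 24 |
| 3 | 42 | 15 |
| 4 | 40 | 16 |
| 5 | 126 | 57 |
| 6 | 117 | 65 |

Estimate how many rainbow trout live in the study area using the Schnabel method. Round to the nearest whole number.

N ≈ 668

Marked at large before each occasion: Mᵢ = Σⱼ<ᵢ (Cⱼ − Rⱼ) → M1=0, M2=174, M3=246, M4=273, M5=297, M6=366
Σ MᵢCᵢ = 0·174 + 174·96 + 246·42 + 273·40 + 297·126 + 366·117 = 0 + 16704 + 10332 + 10920 + 37422 + 42822 = 118200
Σ Rᵢ = 0 + 24 + 15 + 16 + 57 + 65 = 177
N̂ = 118200 / 177 ≈ 667.8 → 668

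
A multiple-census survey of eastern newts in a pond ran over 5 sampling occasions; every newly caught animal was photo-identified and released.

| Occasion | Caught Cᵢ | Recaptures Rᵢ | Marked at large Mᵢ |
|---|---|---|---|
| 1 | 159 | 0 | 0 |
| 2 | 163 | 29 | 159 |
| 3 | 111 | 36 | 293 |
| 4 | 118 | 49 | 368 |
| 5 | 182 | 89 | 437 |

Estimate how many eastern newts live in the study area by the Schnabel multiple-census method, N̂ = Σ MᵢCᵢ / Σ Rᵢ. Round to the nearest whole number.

N ≈ 894

Σ MᵢCᵢ = 0·159 + 159·163 + 293·111 + 368·118 + 437·182 = 0 + 25917 + 32523 + 43424 + 79534 = 181398
Σ Rᵢ = 0 + 29 + 36 + 49 + 89 = 203
N̂ = 181398 / 203 ≈ 893.6 → 894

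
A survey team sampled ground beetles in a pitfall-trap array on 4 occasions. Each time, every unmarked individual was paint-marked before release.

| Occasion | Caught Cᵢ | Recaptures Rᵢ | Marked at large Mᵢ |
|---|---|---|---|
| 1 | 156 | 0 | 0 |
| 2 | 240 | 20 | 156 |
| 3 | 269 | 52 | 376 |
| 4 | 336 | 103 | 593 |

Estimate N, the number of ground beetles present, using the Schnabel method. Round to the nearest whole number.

Σ MᵢCᵢ = 0·156 + 156·240 + 376·269 + 593·336 = 0 + 37440 + 101144 + 199248 = 337832
Σ Rᵢ = 0 + 20 + 52 + 103 = 175
N̂ = 337832 / 175 ≈ 1930.47 → 1930

N ≈ 1930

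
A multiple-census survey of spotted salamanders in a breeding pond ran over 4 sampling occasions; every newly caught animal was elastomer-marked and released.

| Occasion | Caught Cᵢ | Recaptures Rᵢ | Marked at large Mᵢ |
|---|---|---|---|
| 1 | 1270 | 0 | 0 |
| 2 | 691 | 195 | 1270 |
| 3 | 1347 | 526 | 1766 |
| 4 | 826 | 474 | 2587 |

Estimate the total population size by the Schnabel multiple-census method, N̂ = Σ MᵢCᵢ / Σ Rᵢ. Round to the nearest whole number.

Σ MᵢCᵢ = 0·1270 + 1270·691 + 1766·1347 + 2587·826 = 0 + 877570 + 2378802 + 2136862 = 5393234
Σ Rᵢ = 0 + 195 + 526 + 474 = 1195
N̂ = 5393234 / 1195 ≈ 4513.2 → 4513

N ≈ 4513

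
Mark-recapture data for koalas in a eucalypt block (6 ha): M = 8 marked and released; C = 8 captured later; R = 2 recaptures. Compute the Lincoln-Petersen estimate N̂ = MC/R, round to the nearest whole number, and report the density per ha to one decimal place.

N̂ = 8·8/2 = 64/2 = 32
Density = N̂ / area = 32 / 6 ≈ 5.33 → 5.3 per ha

density ≈ 5.3 koalas per ha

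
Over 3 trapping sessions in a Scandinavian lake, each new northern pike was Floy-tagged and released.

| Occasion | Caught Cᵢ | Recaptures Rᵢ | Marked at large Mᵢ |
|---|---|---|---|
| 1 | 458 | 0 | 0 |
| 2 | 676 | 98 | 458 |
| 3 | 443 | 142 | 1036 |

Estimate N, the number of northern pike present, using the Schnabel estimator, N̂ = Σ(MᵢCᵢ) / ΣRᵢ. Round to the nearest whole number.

Σ MᵢCᵢ = 0·458 + 458·676 + 1036·443 = 0 + 309608 + 458948 = 768556
Σ Rᵢ = 0 + 98 + 142 = 240
N̂ = 768556 / 240 ≈ 3202.3 → 3202

N ≈ 3202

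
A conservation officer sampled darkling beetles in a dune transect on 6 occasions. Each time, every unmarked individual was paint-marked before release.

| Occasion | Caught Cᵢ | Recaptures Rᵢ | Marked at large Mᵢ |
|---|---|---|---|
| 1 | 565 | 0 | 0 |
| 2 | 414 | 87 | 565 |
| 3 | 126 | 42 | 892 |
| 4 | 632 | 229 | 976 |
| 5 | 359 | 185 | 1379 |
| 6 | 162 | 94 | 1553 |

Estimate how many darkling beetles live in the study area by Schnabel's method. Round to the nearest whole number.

N ≈ 2684

Σ MᵢCᵢ = 0·565 + 565·414 + 892·126 + 976·632 + 1379·359 + 1553·162 = 0 + 233910 + 112392 + 616832 + 495061 + 251586 = 1709781
Σ Rᵢ = 0 + 87 + 42 + 229 + 185 + 94 = 637
N̂ = 1709781 / 637 ≈ 2684.1 → 2684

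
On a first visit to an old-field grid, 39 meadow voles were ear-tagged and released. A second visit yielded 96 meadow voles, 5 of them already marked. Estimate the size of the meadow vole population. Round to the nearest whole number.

If marked individuals mix randomly, R/C ≈ M/N, giving N ≈ M·C/R.
N = (39 × 96) / 5 = 3744 / 5 ≈ 748.8 → 749

N ≈ 749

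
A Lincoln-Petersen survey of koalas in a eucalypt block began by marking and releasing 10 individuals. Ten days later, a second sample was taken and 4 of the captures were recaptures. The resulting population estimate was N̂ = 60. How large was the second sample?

C = 24

From N = M·C/R: C = N·R / M = 60·4 / 10 = 240 / 10 = 24.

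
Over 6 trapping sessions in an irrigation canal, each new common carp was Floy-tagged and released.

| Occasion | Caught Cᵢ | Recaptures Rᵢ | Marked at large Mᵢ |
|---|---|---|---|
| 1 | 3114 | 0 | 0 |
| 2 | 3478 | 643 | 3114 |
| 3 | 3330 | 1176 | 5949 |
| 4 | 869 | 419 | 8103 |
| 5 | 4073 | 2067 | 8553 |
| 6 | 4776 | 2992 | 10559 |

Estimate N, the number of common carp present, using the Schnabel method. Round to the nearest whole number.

Σ MᵢCᵢ = 0·3114 + 3114·3478 + 5949·3330 + 8103·869 + 8553·4073 + 10559·4776 = 0 + 10830492 + 19810170 + 7041507 + 34836369 + 50429784 = 122948322
Σ Rᵢ = 0 + 643 + 1176 + 419 + 2067 + 2992 = 7297
N̂ = 122948322 / 7297 ≈ 16849.2 → 16849

N ≈ 16,849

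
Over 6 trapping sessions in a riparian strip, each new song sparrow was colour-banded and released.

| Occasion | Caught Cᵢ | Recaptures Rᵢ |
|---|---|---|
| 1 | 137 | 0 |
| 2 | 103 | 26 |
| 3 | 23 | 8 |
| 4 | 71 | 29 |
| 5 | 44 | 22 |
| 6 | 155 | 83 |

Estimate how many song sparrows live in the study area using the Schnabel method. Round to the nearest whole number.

Marked at large before each occasion: Mᵢ = Σⱼ<ᵢ (Cⱼ − Rⱼ) → M1=0, M2=137, M3=214, M4=229, M5=271, M6=293
Σ MᵢCᵢ = 0·137 + 137·103 + 214·23 + 229·71 + 271·44 + 293·155 = 0 + 14111 + 4922 + 16259 + 11924 + 45415 = 92631
Σ Rᵢ = 0 + 26 + 8 + 29 + 22 + 83 = 168
N̂ = 92631 / 168 ≈ 551.4 → 551

N ≈ 551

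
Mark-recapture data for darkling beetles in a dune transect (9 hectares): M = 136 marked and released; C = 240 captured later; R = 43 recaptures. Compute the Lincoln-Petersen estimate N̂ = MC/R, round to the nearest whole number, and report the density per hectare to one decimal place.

density ≈ 84.3 darkling beetles per hectare

N̂ = 136·240/43 = 32640/43 ≈ 759.1 → 759
Density = N̂ / area = 759 / 9 ≈ 84.33 → 84.3 per hectare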